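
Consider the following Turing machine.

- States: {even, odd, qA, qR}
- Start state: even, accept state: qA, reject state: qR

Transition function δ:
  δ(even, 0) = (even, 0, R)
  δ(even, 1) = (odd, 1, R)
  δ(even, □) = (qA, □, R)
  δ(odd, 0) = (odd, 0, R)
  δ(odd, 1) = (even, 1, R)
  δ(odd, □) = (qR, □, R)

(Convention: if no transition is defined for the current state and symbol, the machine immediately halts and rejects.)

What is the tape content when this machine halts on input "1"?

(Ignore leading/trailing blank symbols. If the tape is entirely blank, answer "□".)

Execution trace:
Initial: [even]1
Step 1: δ(even, 1) = (odd, 1, R) → 1[odd]□
Step 2: δ(odd, □) = (qR, □, R) → 1□[qR]□

The machine reaches the reject state qR and halts.

Final tape (ignoring leading/trailing blanks): 1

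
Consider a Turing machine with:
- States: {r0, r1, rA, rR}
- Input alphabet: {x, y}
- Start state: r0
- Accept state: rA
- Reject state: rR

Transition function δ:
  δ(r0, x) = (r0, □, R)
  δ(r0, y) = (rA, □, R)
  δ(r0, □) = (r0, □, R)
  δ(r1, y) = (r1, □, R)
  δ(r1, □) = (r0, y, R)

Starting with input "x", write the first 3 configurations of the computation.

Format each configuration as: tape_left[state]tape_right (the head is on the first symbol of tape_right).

Transitions applied:
Step 1: δ(r0, x) = (r0, □, R)
Step 2: δ(r0, □) = (r0, □, R)

The first 3 configurations are:
[r0]x ⊢ □[r0]□ ⊢ □□[r0]□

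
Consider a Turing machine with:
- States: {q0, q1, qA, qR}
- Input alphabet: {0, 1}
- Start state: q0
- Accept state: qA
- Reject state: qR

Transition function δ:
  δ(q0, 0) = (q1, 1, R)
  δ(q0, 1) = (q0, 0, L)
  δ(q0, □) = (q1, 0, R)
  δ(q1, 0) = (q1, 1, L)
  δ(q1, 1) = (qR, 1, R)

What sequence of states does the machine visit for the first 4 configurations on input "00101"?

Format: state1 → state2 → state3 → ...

Execution trace:
Initial: [q0]00101
Step 1: δ(q0, 0) = (q1, 1, R) → 1[q1]0101
Step 2: δ(q1, 0) = (q1, 1, L) → [q1]11101
Step 3: δ(q1, 1) = (qR, 1, R) → 1[qR]1101

The machine reaches the reject state qR and halts.

State sequence: q0 → q1 → q1 → qR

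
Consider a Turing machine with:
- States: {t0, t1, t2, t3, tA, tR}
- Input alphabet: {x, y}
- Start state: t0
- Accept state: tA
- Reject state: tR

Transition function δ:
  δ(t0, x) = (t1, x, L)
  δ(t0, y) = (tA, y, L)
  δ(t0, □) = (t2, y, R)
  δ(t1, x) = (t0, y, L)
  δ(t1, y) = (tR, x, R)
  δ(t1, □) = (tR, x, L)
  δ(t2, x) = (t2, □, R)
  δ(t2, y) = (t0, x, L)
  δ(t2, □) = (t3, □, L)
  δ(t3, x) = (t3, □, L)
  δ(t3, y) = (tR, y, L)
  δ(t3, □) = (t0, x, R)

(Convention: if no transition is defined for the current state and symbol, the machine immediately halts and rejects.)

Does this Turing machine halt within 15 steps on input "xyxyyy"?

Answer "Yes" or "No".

Execution trace:
Initial: [t0]xyxyyy
Step 1: δ(t0, x) = (t1, x, L) → [t1]□xyxyyy
Step 2: δ(t1, □) = (tR, x, L) → [tR]□xxyxyyy

The machine reaches the reject state tR and halts.
The machine halted after 2 steps (within the 15-step bound).

Answer: Yes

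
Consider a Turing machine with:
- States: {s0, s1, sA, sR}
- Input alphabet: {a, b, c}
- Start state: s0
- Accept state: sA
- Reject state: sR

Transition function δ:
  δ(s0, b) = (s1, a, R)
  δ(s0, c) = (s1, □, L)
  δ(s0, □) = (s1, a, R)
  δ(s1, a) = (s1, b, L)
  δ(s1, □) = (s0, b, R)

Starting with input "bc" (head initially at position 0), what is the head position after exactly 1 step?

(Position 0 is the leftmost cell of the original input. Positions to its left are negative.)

Execution trace (head position shown):
Step 0: [s0]bc  (head at position 0)
Step 1: move right → a[s1]c  (head at position 1)

After 1 step, the head is at position 1.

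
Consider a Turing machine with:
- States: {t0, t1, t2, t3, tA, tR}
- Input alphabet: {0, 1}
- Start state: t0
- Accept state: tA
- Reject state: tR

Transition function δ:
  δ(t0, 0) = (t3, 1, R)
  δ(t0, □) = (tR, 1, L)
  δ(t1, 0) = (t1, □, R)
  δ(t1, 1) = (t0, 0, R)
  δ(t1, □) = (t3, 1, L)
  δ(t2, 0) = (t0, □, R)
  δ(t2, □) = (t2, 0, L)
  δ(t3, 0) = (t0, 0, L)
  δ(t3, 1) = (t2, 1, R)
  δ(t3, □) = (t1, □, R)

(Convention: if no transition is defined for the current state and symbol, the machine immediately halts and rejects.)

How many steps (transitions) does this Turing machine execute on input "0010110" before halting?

Execution trace:
Initial: [t0]0010110
Step 1: δ(t0, 0) = (t3, 1, R) → 1[t3]010110
Step 2: δ(t3, 0) = (t0, 0, L) → [t0]1010110

No transition is defined for δ(t0, 1). By convention the machine halts and rejects.

The machine executed 2 steps before halting.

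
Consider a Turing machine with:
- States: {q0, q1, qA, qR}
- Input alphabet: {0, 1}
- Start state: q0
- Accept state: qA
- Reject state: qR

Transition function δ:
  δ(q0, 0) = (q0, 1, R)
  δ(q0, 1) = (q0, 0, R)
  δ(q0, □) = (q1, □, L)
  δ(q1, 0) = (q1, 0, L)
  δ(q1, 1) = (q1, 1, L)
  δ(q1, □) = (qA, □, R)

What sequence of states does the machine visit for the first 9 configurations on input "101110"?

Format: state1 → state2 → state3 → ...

Execution trace:
Initial: [q0]101110
Step 1: δ(q0, 1) = (q0, 0, R) → 0[q0]01110
Step 2: δ(q0, 0) = (q0, 1, R) → 01[q0]1110
Step 3: δ(q0, 1) = (q0, 0, R) → 010[q0]110
Step 4: δ(q0, 1) = (q0, 0, R) → 0100[q0]10
Step 5: δ(q0, 1) = (q0, 0, R) → 01000[q0]0
Step 6: δ(q0, 0) = (q0, 1, R) → 010001[q0]□
Step 7: δ(q0, □) = (q1, □, L) → 01000[q1]1□
Step 8: δ(q1, 1) = (q1, 1, L) → 0100[q1]01□

State sequence: q0 → q0 → q0 → q0 → q0 → q0 → q0 → q1 → q1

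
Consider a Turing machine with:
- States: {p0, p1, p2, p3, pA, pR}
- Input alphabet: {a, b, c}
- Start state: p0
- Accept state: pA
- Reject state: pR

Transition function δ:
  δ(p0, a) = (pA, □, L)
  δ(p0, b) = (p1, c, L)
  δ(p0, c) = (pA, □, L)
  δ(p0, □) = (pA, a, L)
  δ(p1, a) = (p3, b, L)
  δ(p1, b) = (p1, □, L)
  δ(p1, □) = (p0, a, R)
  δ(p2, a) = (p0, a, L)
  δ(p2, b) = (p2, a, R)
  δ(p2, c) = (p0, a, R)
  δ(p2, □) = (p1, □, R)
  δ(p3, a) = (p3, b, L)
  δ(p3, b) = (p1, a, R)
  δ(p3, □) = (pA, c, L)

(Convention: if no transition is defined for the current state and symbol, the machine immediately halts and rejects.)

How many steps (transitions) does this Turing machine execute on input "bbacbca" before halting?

Execution trace:
Initial: [p0]bbacbca
Step 1: δ(p0, b) = (p1, c, L) → [p1]□cbacbca
Step 2: δ(p1, □) = (p0, a, R) → a[p0]cbacbca
Step 3: δ(p0, c) = (pA, □, L) → [pA]a□bacbca

The machine reaches the accept state pA and halts.

The machine executed 3 steps before halting.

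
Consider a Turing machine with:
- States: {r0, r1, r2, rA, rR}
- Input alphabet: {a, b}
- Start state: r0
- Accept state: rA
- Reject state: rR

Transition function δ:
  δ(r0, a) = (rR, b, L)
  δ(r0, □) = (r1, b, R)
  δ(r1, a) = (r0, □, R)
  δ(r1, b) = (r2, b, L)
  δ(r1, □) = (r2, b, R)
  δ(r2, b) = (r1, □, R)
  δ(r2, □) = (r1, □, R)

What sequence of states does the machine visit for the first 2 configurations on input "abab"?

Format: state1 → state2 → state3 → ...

Execution trace:
Initial: [r0]abab
Step 1: δ(r0, a) = (rR, b, L) → [rR]□bbab

The machine reaches the reject state rR and halts.

State sequence: r0 → rR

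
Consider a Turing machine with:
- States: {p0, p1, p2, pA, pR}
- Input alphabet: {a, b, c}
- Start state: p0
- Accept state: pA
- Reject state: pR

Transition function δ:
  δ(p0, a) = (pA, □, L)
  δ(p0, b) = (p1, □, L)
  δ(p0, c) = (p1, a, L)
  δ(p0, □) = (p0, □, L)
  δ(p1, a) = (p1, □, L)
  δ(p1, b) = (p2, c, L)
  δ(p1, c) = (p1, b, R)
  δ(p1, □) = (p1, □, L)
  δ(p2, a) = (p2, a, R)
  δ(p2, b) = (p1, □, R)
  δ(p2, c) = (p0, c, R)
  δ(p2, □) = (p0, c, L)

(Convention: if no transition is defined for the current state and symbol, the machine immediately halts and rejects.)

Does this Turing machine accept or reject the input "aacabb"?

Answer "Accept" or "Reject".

Execution trace:
Initial: [p0]aacabb
Step 1: δ(p0, a) = (pA, □, L) → [pA]□□acabb

The machine reaches the accept state pA and halts.

Answer: Accept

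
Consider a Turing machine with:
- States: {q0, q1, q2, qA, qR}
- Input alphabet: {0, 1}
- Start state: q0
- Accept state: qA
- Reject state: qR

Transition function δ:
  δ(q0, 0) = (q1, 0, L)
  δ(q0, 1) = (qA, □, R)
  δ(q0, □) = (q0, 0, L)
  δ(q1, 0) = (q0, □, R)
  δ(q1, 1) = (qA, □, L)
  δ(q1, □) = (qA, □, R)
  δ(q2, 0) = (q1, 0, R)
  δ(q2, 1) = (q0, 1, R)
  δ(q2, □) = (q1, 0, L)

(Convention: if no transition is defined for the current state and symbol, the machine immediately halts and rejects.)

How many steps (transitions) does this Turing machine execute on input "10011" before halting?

Execution trace:
Initial: [q0]10011
Step 1: δ(q0, 1) = (qA, □, R) → □[qA]0011

The machine reaches the accept state qA and halts.

The machine executed 1 step before halting.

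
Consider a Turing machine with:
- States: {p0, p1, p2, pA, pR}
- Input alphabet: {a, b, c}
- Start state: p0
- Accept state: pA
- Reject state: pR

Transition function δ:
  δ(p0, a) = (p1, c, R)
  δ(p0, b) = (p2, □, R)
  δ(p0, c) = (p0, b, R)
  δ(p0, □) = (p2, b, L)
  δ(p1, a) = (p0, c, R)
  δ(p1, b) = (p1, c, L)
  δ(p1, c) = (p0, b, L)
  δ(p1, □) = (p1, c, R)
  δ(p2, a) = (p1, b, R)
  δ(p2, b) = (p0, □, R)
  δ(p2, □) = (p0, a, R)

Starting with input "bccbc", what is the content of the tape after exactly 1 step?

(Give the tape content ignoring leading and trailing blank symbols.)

Execution trace:
Initial: [p0]bccbc
Step 1: δ(p0, b) = (p2, □, R) → □[p2]ccbc

No transition is defined for δ(p2, c). By convention the machine halts and rejects.

After 1 step, the tape (ignoring leading/trailing blanks) is: ccbc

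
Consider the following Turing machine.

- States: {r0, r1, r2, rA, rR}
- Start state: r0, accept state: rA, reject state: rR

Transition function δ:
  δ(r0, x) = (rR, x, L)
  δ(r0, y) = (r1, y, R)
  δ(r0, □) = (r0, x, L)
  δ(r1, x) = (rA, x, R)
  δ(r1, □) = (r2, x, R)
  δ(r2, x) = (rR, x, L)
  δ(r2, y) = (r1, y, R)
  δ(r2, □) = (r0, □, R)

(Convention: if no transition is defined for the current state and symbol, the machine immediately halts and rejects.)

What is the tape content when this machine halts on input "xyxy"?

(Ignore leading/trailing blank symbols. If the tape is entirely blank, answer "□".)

Execution trace:
Initial: [r0]xyxy
Step 1: δ(r0, x) = (rR, x, L) → [rR]□xyxy

The machine reaches the reject state rR and halts.

Final tape (ignoring leading/trailing blanks): xyxy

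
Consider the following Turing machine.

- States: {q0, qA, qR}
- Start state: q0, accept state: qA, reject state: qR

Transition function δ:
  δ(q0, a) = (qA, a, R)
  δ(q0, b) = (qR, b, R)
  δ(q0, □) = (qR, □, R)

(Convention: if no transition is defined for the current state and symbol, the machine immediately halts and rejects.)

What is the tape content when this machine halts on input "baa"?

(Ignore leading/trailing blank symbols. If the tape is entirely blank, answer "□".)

Execution trace:
Initial: [q0]baa
Step 1: δ(q0, b) = (qR, b, R) → b[qR]aa

The machine reaches the reject state qR and halts.

Final tape (ignoring leading/trailing blanks): baa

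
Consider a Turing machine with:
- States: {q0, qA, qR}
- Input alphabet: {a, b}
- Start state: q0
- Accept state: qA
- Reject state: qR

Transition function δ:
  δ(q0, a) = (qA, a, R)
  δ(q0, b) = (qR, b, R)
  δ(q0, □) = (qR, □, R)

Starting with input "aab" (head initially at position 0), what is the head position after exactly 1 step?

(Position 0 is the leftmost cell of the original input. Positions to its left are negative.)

Execution trace (head position shown):
Step 0: [q0]aab  (head at position 0)
Step 1: move right → a[qA]ab  (head at position 1)

After 1 step, the head is at position 1.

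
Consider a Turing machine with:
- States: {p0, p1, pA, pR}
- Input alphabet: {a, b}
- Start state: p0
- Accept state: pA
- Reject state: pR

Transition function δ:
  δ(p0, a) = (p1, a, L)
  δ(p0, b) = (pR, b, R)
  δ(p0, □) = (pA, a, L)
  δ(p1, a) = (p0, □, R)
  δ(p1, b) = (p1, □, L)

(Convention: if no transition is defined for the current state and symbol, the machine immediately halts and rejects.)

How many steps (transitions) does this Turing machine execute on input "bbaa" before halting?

Execution trace:
Initial: [p0]bbaa
Step 1: δ(p0, b) = (pR, b, R) → b[pR]baa

The machine reaches the reject state pR and halts.

The machine executed 1 step before halting.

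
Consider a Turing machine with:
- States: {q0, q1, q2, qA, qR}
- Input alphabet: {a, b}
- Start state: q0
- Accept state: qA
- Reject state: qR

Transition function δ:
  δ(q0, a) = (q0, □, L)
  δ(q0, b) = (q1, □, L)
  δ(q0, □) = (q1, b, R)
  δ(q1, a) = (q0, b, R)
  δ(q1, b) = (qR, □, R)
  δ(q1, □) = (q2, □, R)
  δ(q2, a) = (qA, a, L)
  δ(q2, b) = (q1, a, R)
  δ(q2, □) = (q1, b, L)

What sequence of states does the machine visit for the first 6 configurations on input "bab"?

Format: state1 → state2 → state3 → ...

Execution trace:
Initial: [q0]bab
Step 1: δ(q0, b) = (q1, □, L) → [q1]□□ab
Step 2: δ(q1, □) = (q2, □, R) → □[q2]□ab
Step 3: δ(q2, □) = (q1, b, L) → [q1]□bab
Step 4: δ(q1, □) = (q2, □, R) → □[q2]bab
Step 5: δ(q2, b) = (q1, a, R) → □a[q1]ab

State sequence: q0 → q1 → q2 → q1 → q2 → q1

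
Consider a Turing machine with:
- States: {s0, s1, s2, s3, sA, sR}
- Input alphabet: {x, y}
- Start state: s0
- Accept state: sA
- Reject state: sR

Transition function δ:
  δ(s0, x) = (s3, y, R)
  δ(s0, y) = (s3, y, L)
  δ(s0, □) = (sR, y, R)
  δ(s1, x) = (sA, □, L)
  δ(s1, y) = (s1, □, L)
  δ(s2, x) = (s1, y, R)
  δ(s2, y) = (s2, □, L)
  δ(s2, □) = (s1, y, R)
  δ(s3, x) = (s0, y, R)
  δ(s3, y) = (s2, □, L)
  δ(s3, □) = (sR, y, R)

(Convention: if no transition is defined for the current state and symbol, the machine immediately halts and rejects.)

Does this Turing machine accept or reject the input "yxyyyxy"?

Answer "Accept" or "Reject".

Execution trace:
Initial: [s0]yxyyyxy
Step 1: δ(s0, y) = (s3, y, L) → [s3]□yxyyyxy
Step 2: δ(s3, □) = (sR, y, R) → y[sR]yxyyyxy

The machine reaches the reject state sR and halts.

Answer: Reject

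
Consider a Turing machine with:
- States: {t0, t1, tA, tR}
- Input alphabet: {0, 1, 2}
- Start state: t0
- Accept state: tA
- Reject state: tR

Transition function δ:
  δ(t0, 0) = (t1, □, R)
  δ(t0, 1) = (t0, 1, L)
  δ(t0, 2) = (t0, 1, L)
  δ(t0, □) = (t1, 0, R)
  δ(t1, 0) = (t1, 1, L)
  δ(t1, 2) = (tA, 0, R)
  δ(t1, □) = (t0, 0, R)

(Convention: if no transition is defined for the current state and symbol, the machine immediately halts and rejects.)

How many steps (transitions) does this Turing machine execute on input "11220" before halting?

Execution trace:
Initial: [t0]11220
Step 1: δ(t0, 1) = (t0, 1, L) → [t0]□11220
Step 2: δ(t0, □) = (t1, 0, R) → 0[t1]11220

No transition is defined for δ(t1, 1). By convention the machine halts and rejects.

The machine executed 2 steps before halting.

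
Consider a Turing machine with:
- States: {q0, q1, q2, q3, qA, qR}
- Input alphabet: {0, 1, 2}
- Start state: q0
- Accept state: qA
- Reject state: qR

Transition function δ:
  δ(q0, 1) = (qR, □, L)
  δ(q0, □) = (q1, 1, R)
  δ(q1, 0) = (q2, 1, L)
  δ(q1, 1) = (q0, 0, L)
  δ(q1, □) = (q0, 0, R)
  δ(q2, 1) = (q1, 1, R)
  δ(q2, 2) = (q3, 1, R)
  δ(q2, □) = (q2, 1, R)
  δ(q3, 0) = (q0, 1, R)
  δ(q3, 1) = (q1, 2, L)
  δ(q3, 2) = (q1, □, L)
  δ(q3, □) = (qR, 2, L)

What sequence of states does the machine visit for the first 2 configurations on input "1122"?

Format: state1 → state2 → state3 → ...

Execution trace:
Initial: [q0]1122
Step 1: δ(q0, 1) = (qR, □, L) → [qR]□□122

The machine reaches the reject state qR and halts.

State sequence: q0 → qR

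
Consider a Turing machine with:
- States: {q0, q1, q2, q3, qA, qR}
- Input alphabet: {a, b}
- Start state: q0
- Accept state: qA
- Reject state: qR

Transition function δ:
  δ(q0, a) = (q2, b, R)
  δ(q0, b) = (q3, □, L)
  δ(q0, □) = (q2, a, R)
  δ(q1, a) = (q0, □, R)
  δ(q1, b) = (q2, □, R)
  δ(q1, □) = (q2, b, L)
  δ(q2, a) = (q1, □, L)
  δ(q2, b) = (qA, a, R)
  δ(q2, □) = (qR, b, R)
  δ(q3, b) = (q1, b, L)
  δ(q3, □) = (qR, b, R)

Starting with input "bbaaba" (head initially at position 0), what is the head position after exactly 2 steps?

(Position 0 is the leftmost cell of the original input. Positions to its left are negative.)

Execution trace (head position shown):
Step 0: [q0]bbaaba  (head at position 0)
Step 1: move left → [q3]□□baaba  (head at position -1)
Step 2: move right → b[qR]□baaba  (head at position 0)

After 2 steps, the head is at position 0.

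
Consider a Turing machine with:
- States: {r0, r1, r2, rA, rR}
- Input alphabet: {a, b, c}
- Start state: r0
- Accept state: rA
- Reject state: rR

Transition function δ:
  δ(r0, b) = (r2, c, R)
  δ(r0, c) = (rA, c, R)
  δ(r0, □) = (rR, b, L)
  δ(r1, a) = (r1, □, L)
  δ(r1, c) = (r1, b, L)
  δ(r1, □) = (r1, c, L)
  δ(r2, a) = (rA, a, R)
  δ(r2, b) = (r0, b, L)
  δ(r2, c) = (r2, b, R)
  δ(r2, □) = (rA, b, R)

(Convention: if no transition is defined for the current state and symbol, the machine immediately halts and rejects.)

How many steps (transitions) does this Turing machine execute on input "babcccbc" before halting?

Execution trace:
Initial: [r0]babcccbc
Step 1: δ(r0, b) = (r2, c, R) → c[r2]abcccbc
Step 2: δ(r2, a) = (rA, a, R) → ca[rA]bcccbc

The machine reaches the accept state rA and halts.

The machine executed 2 steps before halting.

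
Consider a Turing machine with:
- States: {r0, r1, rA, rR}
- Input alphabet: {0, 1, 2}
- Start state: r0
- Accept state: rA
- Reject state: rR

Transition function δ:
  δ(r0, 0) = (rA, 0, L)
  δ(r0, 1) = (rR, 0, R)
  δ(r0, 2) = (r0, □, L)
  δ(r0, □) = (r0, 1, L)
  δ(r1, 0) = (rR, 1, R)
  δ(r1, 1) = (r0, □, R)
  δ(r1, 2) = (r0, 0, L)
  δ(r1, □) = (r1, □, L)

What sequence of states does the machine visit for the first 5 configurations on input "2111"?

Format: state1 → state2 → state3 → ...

Execution trace:
Initial: [r0]2111
Step 1: δ(r0, 2) = (r0, □, L) → [r0]□□111
Step 2: δ(r0, □) = (r0, 1, L) → [r0]□1□111
Step 3: δ(r0, □) = (r0, 1, L) → [r0]□11□111
Step 4: δ(r0, □) = (r0, 1, L) → [r0]□111□111

State sequence: r0 → r0 → r0 → r0 → r0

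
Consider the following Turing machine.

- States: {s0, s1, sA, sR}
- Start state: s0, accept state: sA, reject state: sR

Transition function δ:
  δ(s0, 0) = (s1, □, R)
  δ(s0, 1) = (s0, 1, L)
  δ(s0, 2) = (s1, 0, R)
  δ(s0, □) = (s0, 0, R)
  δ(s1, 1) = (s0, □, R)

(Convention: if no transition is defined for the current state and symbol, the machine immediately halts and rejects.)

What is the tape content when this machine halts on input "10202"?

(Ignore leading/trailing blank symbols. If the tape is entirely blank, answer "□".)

Execution trace:
Initial: [s0]10202
Step 1: δ(s0, 1) = (s0, 1, L) → [s0]□10202
Step 2: δ(s0, □) = (s0, 0, R) → 0[s0]10202
Step 3: δ(s0, 1) = (s0, 1, L) → [s0]010202
Step 4: δ(s0, 0) = (s1, □, R) → □[s1]10202
Step 5: δ(s1, 1) = (s0, □, R) → □□[s0]0202
Step 6: δ(s0, 0) = (s1, □, R) → □□□[s1]202

No transition is defined for δ(s1, 2). By convention the machine halts and rejects.

Final tape (ignoring leading/trailing blanks): 202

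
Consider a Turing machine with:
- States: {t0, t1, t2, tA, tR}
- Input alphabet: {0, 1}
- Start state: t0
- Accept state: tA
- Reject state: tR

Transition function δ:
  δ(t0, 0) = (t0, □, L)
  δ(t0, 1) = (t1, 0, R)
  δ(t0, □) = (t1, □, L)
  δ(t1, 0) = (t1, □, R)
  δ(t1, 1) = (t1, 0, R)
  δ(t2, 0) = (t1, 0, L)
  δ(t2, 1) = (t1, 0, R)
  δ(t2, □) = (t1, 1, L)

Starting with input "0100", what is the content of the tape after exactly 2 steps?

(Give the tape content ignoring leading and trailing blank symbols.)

Execution trace:
Initial: [t0]0100
Step 1: δ(t0, 0) = (t0, □, L) → [t0]□□100
Step 2: δ(t0, □) = (t1, □, L) → [t1]□□□100

No transition is defined for δ(t1, □). By convention the machine halts and rejects.

After 2 steps, the tape (ignoring leading/trailing blanks) is: 100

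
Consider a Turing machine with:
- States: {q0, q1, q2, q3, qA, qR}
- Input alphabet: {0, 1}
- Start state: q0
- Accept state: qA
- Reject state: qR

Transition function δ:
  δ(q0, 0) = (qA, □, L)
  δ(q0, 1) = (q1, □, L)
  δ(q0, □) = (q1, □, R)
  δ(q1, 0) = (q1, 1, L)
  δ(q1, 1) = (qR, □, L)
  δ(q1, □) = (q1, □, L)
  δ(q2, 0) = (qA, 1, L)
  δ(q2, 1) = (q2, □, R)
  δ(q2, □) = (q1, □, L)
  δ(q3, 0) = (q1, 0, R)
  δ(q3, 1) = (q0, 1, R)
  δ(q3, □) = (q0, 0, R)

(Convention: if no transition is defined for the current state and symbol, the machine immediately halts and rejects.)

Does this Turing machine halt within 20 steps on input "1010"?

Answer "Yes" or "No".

Execution trace:
Initial: [q0]1010
Step 1: δ(q0, 1) = (q1, □, L) → [q1]□□010
Step 2: δ(q1, □) = (q1, □, L) → [q1]□□□010
Step 3: δ(q1, □) = (q1, □, L) → [q1]□□□□010
Step 4: δ(q1, □) = (q1, □, L) → [q1]□□□□□010
Step 5: δ(q1, □) = (q1, □, L) → [q1]□□□□□□010
Step 6: δ(q1, □) = (q1, □, L) → [q1]□□□□□□□010
Step 7: δ(q1, □) = (q1, □, L) → [q1]□□□□□□□□010
Step 8: δ(q1, □) = (q1, □, L) → [q1]□□□□□□□□□010
Step 9: δ(q1, □) = (q1, □, L) → [q1]□□□□□□□□□□010
Step 10: δ(q1, □) = (q1, □, L) → [q1]□□□□□□□□□□□010
Step 11: δ(q1, □) = (q1, □, L) → [q1]□□□□□□□□□□□□010
Step 12: δ(q1, □) = (q1, □, L) → [q1]□□□□□□□□□□□□□010
Step 13: δ(q1, □) = (q1, □, L) → [q1]□□□□□□□□□□□□□□010
Step 14: δ(q1, □) = (q1, □, L) → [q1]□□□□□□□□□□□□□□□010
Step 15: δ(q1, □) = (q1, □, L) → [q1]□□□□□□□□□□□□□□□□010
Step 16: δ(q1, □) = (q1, □, L) → [q1]□□□□□□□□□□□□□□□□□010
Step 17: δ(q1, □) = (q1, □, L) → [q1]□□□□□□□□□□□□□□□□□□010
Step 18: δ(q1, □) = (q1, □, L) → [q1]□□□□□□□□□□□□□□□□□□□010
Step 19: δ(q1, □) = (q1, □, L) → [q1]□□□□□□□□□□□□□□□□□□□□010
Step 20: δ(q1, □) = (q1, □, L) → [q1]□□□□□□□□□□□□□□□□□□□□□010

The machine has not reached a halting state after 20 steps.
The machine did not halt within the 20-step bound.

Answer: No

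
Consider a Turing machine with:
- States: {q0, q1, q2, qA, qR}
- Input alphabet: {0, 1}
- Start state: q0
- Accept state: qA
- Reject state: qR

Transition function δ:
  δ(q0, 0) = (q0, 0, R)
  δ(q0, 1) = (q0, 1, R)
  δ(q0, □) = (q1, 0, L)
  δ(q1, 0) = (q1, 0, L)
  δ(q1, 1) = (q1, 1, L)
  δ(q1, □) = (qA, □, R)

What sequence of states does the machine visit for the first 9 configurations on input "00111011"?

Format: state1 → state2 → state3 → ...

Execution trace:
Initial: [q0]00111011
Step 1: δ(q0, 0) = (q0, 0, R) → 0[q0]0111011
Step 2: δ(q0, 0) = (q0, 0, R) → 00[q0]111011
Step 3: δ(q0, 1) = (q0, 1, R) → 001[q0]11011
Step 4: δ(q0, 1) = (q0, 1, R) → 0011[q0]1011
Step 5: δ(q0, 1) = (q0, 1, R) → 00111[q0]011
Step 6: δ(q0, 0) = (q0, 0, R) → 001110[q0]11
Step 7: δ(q0, 1) = (q0, 1, R) → 0011101[q0]1
Step 8: δ(q0, 1) = (q0, 1, R) → 00111011[q0]□

State sequence: q0 → q0 → q0 → q0 → q0 → q0 → q0 → q0 → q0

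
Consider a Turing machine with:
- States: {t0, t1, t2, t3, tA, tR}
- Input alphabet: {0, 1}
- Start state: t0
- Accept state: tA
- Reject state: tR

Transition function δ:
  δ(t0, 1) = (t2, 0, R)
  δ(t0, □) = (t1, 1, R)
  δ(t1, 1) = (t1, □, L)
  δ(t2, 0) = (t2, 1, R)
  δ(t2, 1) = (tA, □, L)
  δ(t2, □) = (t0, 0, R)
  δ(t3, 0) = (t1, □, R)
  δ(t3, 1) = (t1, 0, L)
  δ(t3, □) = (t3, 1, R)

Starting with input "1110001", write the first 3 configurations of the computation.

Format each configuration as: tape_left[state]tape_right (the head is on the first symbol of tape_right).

Transitions applied:
Step 1: δ(t0, 1) = (t2, 0, R)
Step 2: δ(t2, 1) = (tA, □, L)

The first 3 configurations are:
[t0]1110001 ⊢ 0[t2]110001 ⊢ [tA]0□10001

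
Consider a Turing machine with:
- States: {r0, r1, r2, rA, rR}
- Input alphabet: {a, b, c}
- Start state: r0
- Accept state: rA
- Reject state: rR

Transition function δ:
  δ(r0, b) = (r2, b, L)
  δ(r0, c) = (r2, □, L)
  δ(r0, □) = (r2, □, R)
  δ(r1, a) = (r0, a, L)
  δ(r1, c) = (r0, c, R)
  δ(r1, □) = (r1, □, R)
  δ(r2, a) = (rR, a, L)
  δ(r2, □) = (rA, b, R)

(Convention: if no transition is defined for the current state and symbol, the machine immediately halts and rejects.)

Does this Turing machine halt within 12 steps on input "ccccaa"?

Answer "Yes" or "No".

Execution trace:
Initial: [r0]ccccaa
Step 1: δ(r0, c) = (r2, □, L) → [r2]□□cccaa
Step 2: δ(r2, □) = (rA, b, R) → b[rA]□cccaa

The machine reaches the accept state rA and halts.
The machine halted after 2 steps (within the 12-step bound).

Answer: Yes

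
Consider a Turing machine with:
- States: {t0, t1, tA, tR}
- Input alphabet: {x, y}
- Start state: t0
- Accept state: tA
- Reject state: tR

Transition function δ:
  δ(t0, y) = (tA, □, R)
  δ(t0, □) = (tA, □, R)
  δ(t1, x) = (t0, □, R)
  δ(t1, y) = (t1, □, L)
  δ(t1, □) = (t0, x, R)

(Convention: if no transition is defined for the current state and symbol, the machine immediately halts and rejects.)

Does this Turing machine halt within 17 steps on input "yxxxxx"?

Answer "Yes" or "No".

Execution trace:
Initial: [t0]yxxxxx
Step 1: δ(t0, y) = (tA, □, R) → □[tA]xxxxx

The machine reaches the accept state tA and halts.
The machine halted after 1 step (within the 17-step bound).

Answer: Yes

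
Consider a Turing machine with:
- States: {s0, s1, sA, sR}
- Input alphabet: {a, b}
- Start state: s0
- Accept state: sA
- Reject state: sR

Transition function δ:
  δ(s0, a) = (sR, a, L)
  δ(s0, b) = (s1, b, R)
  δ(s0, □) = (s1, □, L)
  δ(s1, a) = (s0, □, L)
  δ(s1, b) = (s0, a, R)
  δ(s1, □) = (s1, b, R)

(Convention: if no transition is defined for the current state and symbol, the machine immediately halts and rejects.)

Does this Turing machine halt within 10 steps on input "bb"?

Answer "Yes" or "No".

Execution trace:
Initial: [s0]bb
Step 1: δ(s0, b) = (s1, b, R) → b[s1]b
Step 2: δ(s1, b) = (s0, a, R) → ba[s0]□
Step 3: δ(s0, □) = (s1, □, L) → b[s1]a□
Step 4: δ(s1, a) = (s0, □, L) → [s0]b□□
Step 5: δ(s0, b) = (s1, b, R) → b[s1]□□
Step 6: δ(s1, □) = (s1, b, R) → bb[s1]□
Step 7: δ(s1, □) = (s1, b, R) → bbb[s1]□
Step 8: δ(s1, □) = (s1, b, R) → bbbb[s1]□
Step 9: δ(s1, □) = (s1, b, R) → bbbbb[s1]□
Step 10: δ(s1, □) = (s1, b, R) → bbbbbb[s1]□

The machine has not reached a halting state after 10 steps.
The machine did not halt within the 10-step bound.

Answer: No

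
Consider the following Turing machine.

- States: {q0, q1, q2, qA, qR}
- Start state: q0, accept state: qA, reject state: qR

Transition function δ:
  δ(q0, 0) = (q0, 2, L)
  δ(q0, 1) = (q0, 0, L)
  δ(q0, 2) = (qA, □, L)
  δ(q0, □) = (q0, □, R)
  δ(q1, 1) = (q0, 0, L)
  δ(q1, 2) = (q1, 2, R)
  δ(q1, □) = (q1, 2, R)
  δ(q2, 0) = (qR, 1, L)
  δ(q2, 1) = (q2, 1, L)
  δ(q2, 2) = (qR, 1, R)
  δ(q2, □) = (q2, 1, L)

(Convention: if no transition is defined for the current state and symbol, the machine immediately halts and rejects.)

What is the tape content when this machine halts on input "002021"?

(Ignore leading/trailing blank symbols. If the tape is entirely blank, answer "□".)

Execution trace:
Initial: [q0]002021
Step 1: δ(q0, 0) = (q0, 2, L) → [q0]□202021
Step 2: δ(q0, □) = (q0, □, R) → □[q0]202021
Step 3: δ(q0, 2) = (qA, □, L) → [qA]□□02021

The machine reaches the accept state qA and halts.

Final tape (ignoring leading/trailing blanks): 02021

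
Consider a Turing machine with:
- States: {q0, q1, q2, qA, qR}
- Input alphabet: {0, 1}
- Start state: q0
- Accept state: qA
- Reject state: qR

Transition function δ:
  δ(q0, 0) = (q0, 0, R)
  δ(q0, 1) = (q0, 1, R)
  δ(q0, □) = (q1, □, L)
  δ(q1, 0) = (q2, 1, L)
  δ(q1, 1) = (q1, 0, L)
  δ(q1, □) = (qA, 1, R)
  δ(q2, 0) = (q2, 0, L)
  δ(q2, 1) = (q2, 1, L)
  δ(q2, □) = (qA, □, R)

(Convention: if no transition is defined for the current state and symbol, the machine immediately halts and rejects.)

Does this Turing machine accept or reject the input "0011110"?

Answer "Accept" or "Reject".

Execution trace:
Initial: [q0]0011110
Step 1: δ(q0, 0) = (q0, 0, R) → 0[q0]011110
Step 2: δ(q0, 0) = (q0, 0, R) → 00[q0]11110
Step 3: δ(q0, 1) = (q0, 1, R) → 001[q0]1110
Step 4: δ(q0, 1) = (q0, 1, R) → 0011[q0]110
Step 5: δ(q0, 1) = (q0, 1, R) → 00111[q0]10
Step 6: δ(q0, 1) = (q0, 1, R) → 001111[q0]0
Step 7: δ(q0, 0) = (q0, 0, R) → 0011110[q0]□
Step 8: δ(q0, □) = (q1, □, L) → 001111[q1]0□
Step 9: δ(q1, 0) = (q2, 1, L) → 00111[q2]11□
Step 10: δ(q2, 1) = (q2, 1, L) → 0011[q2]111□
Step 11: δ(q2, 1) = (q2, 1, L) → 001[q2]1111□
Step 12: δ(q2, 1) = (q2, 1, L) → 00[q2]11111□
Step 13: δ(q2, 1) = (q2, 1, L) → 0[q2]011111□
Step 14: δ(q2, 0) = (q2, 0, L) → [q2]0011111□
Step 15: δ(q2, 0) = (q2, 0, L) → [q2]□0011111□
Step 16: δ(q2, □) = (qA, □, R) → □[qA]0011111□

The machine reaches the accept state qA and halts.

Answer: Accept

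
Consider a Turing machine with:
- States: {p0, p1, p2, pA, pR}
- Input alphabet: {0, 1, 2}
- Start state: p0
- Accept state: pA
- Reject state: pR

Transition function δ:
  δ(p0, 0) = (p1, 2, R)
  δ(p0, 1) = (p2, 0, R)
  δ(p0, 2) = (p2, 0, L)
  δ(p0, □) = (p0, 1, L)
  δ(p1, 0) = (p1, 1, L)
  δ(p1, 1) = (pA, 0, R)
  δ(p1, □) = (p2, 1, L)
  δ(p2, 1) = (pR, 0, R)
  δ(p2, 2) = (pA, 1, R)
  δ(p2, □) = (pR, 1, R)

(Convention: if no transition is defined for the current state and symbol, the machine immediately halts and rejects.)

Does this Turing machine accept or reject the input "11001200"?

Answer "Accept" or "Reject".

Execution trace:
Initial: [p0]11001200
Step 1: δ(p0, 1) = (p2, 0, R) → 0[p2]1001200
Step 2: δ(p2, 1) = (pR, 0, R) → 00[pR]001200

The machine reaches the reject state pR and halts.

Answer: Reject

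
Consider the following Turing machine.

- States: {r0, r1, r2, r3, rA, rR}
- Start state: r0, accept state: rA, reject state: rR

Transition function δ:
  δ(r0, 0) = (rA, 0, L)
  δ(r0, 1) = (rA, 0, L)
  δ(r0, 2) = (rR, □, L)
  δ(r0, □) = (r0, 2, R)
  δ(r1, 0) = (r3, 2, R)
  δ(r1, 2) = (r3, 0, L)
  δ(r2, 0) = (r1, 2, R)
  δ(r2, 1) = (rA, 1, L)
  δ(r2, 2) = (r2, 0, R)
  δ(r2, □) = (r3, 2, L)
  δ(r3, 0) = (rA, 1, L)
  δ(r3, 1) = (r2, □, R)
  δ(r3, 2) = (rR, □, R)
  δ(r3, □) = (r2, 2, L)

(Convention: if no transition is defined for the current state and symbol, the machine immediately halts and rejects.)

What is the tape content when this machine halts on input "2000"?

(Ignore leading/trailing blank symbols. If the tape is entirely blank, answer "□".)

Execution trace:
Initial: [r0]2000
Step 1: δ(r0, 2) = (rR, □, L) → [rR]□□000

The machine reaches the reject state rR and halts.

Final tape (ignoring leading/trailing blanks): 000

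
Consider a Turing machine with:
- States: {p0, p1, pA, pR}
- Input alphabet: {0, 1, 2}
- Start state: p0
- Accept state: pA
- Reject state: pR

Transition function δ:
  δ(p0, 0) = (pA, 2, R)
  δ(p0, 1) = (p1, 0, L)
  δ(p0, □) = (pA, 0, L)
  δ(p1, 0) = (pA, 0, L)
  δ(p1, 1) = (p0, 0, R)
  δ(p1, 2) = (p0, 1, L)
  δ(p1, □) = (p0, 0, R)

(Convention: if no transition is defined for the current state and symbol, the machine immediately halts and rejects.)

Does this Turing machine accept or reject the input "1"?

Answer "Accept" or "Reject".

Execution trace:
Initial: [p0]1
Step 1: δ(p0, 1) = (p1, 0, L) → [p1]□0
Step 2: δ(p1, □) = (p0, 0, R) → 0[p0]0
Step 3: δ(p0, 0) = (pA, 2, R) → 02[pA]□

The machine reaches the accept state pA and halts.

Answer: Accept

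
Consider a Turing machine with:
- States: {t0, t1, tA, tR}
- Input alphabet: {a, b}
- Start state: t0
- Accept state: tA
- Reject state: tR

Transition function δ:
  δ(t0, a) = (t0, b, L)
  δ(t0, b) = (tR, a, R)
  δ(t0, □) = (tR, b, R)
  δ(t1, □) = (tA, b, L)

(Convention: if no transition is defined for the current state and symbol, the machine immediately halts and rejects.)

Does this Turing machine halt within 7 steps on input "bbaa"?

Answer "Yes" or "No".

Execution trace:
Initial: [t0]bbaa
Step 1: δ(t0, b) = (tR, a, R) → a[tR]baa

The machine reaches the reject state tR and halts.
The machine halted after 1 step (within the 7-step bound).

Answer: Yes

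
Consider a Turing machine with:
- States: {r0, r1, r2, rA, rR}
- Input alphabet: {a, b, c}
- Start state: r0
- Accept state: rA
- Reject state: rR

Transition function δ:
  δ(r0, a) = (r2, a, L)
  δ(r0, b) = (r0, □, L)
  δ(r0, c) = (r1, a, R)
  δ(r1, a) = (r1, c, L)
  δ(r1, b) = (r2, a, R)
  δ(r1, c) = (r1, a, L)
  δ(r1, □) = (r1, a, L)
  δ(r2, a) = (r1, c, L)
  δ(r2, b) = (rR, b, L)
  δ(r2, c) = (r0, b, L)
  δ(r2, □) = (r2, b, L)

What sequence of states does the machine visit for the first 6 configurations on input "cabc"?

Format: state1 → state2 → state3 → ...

Execution trace:
Initial: [r0]cabc
Step 1: δ(r0, c) = (r1, a, R) → a[r1]abc
Step 2: δ(r1, a) = (r1, c, L) → [r1]acbc
Step 3: δ(r1, a) = (r1, c, L) → [r1]□ccbc
Step 4: δ(r1, □) = (r1, a, L) → [r1]□accbc
Step 5: δ(r1, □) = (r1, a, L) → [r1]□aaccbc

State sequence: r0 → r1 → r1 → r1 → r1 → r1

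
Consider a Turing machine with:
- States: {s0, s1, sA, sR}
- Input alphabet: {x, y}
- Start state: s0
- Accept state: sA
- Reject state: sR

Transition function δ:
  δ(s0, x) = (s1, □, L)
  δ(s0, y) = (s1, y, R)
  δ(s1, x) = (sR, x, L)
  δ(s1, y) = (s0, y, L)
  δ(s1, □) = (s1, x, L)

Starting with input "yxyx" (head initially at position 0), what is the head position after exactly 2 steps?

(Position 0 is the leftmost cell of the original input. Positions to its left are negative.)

Execution trace (head position shown):
Step 0: [s0]yxyx  (head at position 0)
Step 1: move right → y[s1]xyx  (head at position 1)
Step 2: move left → [sR]yxyx  (head at position 0)

After 2 steps, the head is at position 0.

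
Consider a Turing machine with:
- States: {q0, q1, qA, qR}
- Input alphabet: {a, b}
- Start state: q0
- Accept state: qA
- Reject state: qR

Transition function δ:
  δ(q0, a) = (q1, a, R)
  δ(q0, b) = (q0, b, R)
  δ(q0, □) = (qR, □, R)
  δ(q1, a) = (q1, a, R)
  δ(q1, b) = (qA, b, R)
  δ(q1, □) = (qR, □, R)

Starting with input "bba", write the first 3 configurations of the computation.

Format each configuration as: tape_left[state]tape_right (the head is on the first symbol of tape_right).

Transitions applied:
Step 1: δ(q0, b) = (q0, b, R)
Step 2: δ(q0, b) = (q0, b, R)

The first 3 configurations are:
[q0]bba ⊢ b[q0]ba ⊢ bb[q0]a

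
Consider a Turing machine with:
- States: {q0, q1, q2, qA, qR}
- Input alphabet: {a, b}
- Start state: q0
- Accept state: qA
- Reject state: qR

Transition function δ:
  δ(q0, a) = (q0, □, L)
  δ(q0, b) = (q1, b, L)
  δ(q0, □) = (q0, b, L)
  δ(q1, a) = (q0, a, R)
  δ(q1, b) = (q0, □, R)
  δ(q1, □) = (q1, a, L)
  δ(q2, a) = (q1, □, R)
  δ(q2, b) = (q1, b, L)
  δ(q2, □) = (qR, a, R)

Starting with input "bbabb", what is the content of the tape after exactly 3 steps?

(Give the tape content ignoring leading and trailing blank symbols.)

Execution trace:
Initial: [q0]bbabb
Step 1: δ(q0, b) = (q1, b, L) → [q1]□bbabb
Step 2: δ(q1, □) = (q1, a, L) → [q1]□abbabb
Step 3: δ(q1, □) = (q1, a, L) → [q1]□aabbabb

After 3 steps, the tape (ignoring leading/trailing blanks) is: aabbabb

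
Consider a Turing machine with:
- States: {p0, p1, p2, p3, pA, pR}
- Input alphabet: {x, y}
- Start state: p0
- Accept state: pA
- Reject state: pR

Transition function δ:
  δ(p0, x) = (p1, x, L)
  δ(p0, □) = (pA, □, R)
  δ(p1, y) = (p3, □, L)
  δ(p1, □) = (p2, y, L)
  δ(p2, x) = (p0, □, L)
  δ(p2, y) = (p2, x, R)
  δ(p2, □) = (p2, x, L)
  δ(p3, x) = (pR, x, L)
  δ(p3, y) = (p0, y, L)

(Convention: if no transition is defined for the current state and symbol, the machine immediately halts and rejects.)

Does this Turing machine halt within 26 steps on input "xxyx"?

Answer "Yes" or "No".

Execution trace:
Initial: [p0]xxyx
Step 1: δ(p0, x) = (p1, x, L) → [p1]□xxyx
Step 2: δ(p1, □) = (p2, y, L) → [p2]□yxxyx
Step 3: δ(p2, □) = (p2, x, L) → [p2]□xyxxyx
Step 4: δ(p2, □) = (p2, x, L) → [p2]□xxyxxyx
Step 5: δ(p2, □) = (p2, x, L) → [p2]□xxxyxxyx
Step 6: δ(p2, □) = (p2, x, L) → [p2]□xxxxyxxyx
Step 7: δ(p2, □) = (p2, x, L) → [p2]□xxxxxyxxyx
Step 8: δ(p2, □) = (p2, x, L) → [p2]□xxxxxxyxxyx
Step 9: δ(p2, □) = (p2, x, L) → [p2]□xxxxxxxyxxyx
Step 10: δ(p2, □) = (p2, x, L) → [p2]□xxxxxxxxyxxyx
Step 11: δ(p2, □) = (p2, x, L) → [p2]□xxxxxxxxxyxxyx
Step 12: δ(p2, □) = (p2, x, L) → [p2]□xxxxxxxxxxyxxyx
Step 13: δ(p2, □) = (p2, x, L) → [p2]□xxxxxxxxxxxyxxyx
Step 14: δ(p2, □) = (p2, x, L) → [p2]□xxxxxxxxxxxxyxxyx
Step 15: δ(p2, □) = (p2, x, L) → [p2]□xxxxxxxxxxxxxyxxyx
Step 16: δ(p2, □) = (p2, x, L) → [p2]□xxxxxxxxxxxxxxyxxyx
Step 17: δ(p2, □) = (p2, x, L) → [p2]□xxxxxxxxxxxxxxxyxxyx
Step 18: δ(p2, □) = (p2, x, L) → [p2]□xxxxxxxxxxxxxxxxyxxyx
Step 19: δ(p2, □) = (p2, x, L) → [p2]□xxxxxxxxxxxxxxxxxyxxyx
Step 20: δ(p2, □) = (p2, x, L) → [p2]□xxxxxxxxxxxxxxxxxxyxxyx
Step 21: δ(p2, □) = (p2, x, L) → [p2]□xxxxxxxxxxxxxxxxxxxyxxyx
Step 22: δ(p2, □) = (p2, x, L) → [p2]□xxxxxxxxxxxxxxxxxxxxyxxyx
Step 23: δ(p2, □) = (p2, x, L) → [p2]□xxxxxxxxxxxxxxxxxxxxxyxxyx
Step 24: δ(p2, □) = (p2, x, L) → [p2]□xxxxxxxxxxxxxxxxxxxxxxyxxyx
Step 25: δ(p2, □) = (p2, x, L) → [p2]□xxxxxxxxxxxxxxxxxxxxxxxyxxyx
Step 26: δ(p2, □) = (p2, x, L) → [p2]□xxxxxxxxxxxxxxxxxxxxxxxxyxxyx

The machine has not reached a halting state after 26 steps.
The machine did not halt within the 26-step bound.

Answer: No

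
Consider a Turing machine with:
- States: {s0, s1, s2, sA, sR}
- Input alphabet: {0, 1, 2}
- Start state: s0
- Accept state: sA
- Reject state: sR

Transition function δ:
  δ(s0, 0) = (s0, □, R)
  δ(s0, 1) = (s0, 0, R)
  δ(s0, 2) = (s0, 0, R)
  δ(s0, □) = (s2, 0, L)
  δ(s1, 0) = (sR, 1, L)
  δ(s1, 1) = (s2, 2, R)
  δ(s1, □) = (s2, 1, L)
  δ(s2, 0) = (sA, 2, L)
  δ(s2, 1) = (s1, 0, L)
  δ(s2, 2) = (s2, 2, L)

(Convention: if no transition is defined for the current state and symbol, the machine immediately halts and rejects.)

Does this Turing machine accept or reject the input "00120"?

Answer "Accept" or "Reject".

Execution trace:
Initial: [s0]00120
Step 1: δ(s0, 0) = (s0, □, R) → □[s0]0120
Step 2: δ(s0, 0) = (s0, □, R) → □□[s0]120
Step 3: δ(s0, 1) = (s0, 0, R) → □□0[s0]20
Step 4: δ(s0, 2) = (s0, 0, R) → □□00[s0]0
Step 5: δ(s0, 0) = (s0, □, R) → □□00□[s0]□
Step 6: δ(s0, □) = (s2, 0, L) → □□00[s2]□0

No transition is defined for δ(s2, □). By convention the machine halts and rejects.

Answer: Reject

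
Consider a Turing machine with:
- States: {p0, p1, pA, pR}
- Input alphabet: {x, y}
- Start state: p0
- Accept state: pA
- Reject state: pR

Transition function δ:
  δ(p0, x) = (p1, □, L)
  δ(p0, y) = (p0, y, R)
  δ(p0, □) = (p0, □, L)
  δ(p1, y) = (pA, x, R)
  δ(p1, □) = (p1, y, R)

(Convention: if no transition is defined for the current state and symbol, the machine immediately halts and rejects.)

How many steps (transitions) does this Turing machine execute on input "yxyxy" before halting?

Execution trace:
Initial: [p0]yxyxy
Step 1: δ(p0, y) = (p0, y, R) → y[p0]xyxy
Step 2: δ(p0, x) = (p1, □, L) → [p1]y□yxy
Step 3: δ(p1, y) = (pA, x, R) → x[pA]□yxy

The machine reaches the accept state pA and halts.

The machine executed 3 steps before halting.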